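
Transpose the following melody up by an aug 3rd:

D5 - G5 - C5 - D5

F##5 B#5 E#5 F##5

D5: a third up reaches F, and 5 semitones makes it F##5.
An augmented third up from G5 gives B#5.
C5 up an augmented third is E#5.
An augmented third up from D5 gives F##5.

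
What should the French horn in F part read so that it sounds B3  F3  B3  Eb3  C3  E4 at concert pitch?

F#4 C4 F#4 Bb3 G3 B4

The French horn in F sounds a perfect fifth below written, so the written part must be a perfect fifth above concert — transpose each note up.
B3 becomes F#4
F3 becomes C4
B3 becomes F#4
Eb3 becomes Bb3
C3 becomes G3
E4 becomes B4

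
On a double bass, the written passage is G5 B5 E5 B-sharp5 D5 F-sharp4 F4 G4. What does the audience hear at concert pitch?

G4 B4 E4 B#4 D4 F#3 F3 G3

The double bass sounds a perfect octave below written, so transpose each written note down a perfect octave.
G5 to G4
B5 to B4
E5 to E4
B#5 to B#4
D5 to D4
F#4 to F#3
F4 to F3
G4 to G3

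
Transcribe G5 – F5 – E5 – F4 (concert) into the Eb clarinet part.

E5 D5 C#5 D4

The Eb clarinet sounds a minor third above written, so the written part must be a minor third below concert — transpose each note down.
G5 → E5
F5 → D5
E5 → C#5
F4 → D4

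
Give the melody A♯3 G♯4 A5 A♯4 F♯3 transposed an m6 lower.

A#3 to C##3
G#4 to B#3
A5 to C#5
A#4 to C##4
F#3 to A#2

C##3 B#3 C#5 C##4 A#2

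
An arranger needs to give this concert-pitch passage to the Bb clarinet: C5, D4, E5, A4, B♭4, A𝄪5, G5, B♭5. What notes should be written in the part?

D5 E4 F#5 B4 C5 B##5 A5 C6

Written C4 sounds as Bb3 on the Bb clarinet, so concert pitches are written a major second up.
C5 → D5
D4 → E4
E5 → F#5
A4 → B4
Bb4 → C5
A##5 → B##5
G5 → A5
Bb5 → C6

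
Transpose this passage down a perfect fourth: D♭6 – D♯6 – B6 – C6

A perfect fourth down from Db6 gives Ab5.
A perfect fourth down from D#6 gives A#5.
A perfect fourth down from B6 gives F#6.
A perfect fourth down from C6 gives G5.

Ab5 A#5 F#6 G5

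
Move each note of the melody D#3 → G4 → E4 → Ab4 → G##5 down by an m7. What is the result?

E#2 A3 F#3 Bb3 A##4

A minor seventh down from D#3 gives E#2.
A minor seventh down from G4 gives A3.
A minor seventh down from E4 gives F#3.
Ab4: a seventh down reaches B, and 10 semitones makes it Bb3.
G##5: a seventh down reaches A, and 10 semitones makes it A##4.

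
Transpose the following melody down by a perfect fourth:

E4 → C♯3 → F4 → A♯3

E4 -> B3
C#3 -> G#2
F4 -> C4
A#3 -> E#3

B3 G#2 C4 E#3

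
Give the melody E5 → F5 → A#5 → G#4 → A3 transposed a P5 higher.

E5 up a perfect fifth is B5.
A perfect fifth up from F5 gives C6.
A#5: a fifth up reaches E, and 7 semitones makes it E#6.
A perfect fifth up from G#4 gives D#5.
A3: a fifth up reaches E, and 7 semitones makes it E4.

B5 C6 E#6 D#5 E4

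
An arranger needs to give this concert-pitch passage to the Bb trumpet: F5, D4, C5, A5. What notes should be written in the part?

G5 E4 D5 B5

The Bb trumpet sounds a major second below written, so the written part must be a major second above concert — transpose each note up.
F5 gives G5
D4 gives E4
C5 gives D5
A5 gives B5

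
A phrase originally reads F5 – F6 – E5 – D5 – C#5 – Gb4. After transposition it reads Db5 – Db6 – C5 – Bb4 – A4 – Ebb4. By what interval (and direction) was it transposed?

Take the first pair: F5 → Db5. F to D spans 3 letter names, so the interval is some kind of third.
Db5 to F5 is 4 semitones, which makes it a major third; the second version is lower, so the direction is down.
Checking another pair — Gb4 → Ebb4 — gives the same interval.

down a major third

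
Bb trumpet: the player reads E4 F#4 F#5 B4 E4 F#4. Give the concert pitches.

D4 E4 E5 A4 D4 E4

Written C4 on the Bb trumpet sounds as Bb3, a major second lower; apply that shift to every note.
E4 becomes D4
F#4 becomes E4
F#5 becomes E5
B4 becomes A4
E4 becomes D4
F#4 becomes E4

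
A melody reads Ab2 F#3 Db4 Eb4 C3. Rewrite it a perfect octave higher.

Ab2 up a perfect octave is Ab3.
F#3 up a perfect octave is F#4.
A perfect octave up from Db4 gives Db5.
Eb4 up a perfect octave is Eb5.
C3 up a perfect octave is C4.

Ab3 F#4 Db5 Eb5 C4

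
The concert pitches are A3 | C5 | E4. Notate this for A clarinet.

C4 Eb5 G4

The A clarinet sounds a minor third below written, so the written part must be a minor third above concert — transpose each note up.
A3 → C4
C5 → Eb5
E4 → G4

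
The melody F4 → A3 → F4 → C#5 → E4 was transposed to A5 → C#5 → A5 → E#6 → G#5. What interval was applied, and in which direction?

up a major tenth

From F4 to A5 is 10 letter names — a tenth of some quality.
F4 to A5 is 16 semitones, which makes it a major tenth; the second version is higher, so the direction is up.
Checking another pair — E4 → G#5 — gives the same interval.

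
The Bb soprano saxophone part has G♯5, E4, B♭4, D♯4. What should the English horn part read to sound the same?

C#6 A4 Eb5 G#4

First find concert pitch: the Bb soprano saxophone sounds a major second below written, so G♯5 E4 B♭4 D♯4 sounds F#5 D4 Ab4 C#4.
Then write for English horn: it sounds a perfect fifth below written, so the part must be a perfect fifth above concert.
F#5 → C#6
D4 → A4
Ab4 → Eb5
C#4 → G#4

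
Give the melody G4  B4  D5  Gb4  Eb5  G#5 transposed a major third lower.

Eb4 G4 Bb4 Ebb4 Cb5 E5

G4 to Eb4
B4 to G4
D5 to Bb4
Gb4 to Ebb4
Eb5 to Cb5
G#5 to E5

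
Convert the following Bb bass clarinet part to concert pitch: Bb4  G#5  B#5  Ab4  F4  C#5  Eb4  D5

The Bb bass clarinet sounds a major ninth below written, so transpose each written note down a major ninth.
Bb4 gives Ab3
G#5 gives F#4
B#5 gives A#4
Ab4 gives Gb3
F4 gives Eb3
C#5 gives B3
Eb4 gives Db3
D5 gives C4

Ab3 F#4 A#4 Gb3 Eb3 B3 Db3 C4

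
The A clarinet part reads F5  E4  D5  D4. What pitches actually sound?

D5 C#4 B4 B3

Written C4 on the A clarinet sounds as A3, a minor third lower; apply that shift to every note.
F5 gives D5
E4 gives C#4
D5 gives B4
D4 gives B3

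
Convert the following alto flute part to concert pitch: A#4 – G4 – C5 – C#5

E#4 D4 G4 G#4

Written C4 on the alto flute sounds as G3, a perfect fourth lower; apply that shift to every note.
A#4 to E#4
G4 to D4
C5 to G4
C#5 to G#4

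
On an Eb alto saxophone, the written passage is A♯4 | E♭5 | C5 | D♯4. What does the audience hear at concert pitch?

C#4 Gb4 Eb4 F#3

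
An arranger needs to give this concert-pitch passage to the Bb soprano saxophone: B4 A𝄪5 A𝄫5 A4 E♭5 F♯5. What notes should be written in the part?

C#5 B##5 Bbb5 B4 F5 G#5

Written C4 sounds as Bb3 on the Bb soprano saxophone, so concert pitches are written a major second up.
B4 to C#5
A##5 to B##5
Abb5 to Bbb5
A4 to B4
Eb5 to F5
F#5 to G#5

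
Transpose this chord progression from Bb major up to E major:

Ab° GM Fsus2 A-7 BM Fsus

Bb major up to E major is an augmented fourth; each chord root moves by that interval while the quality stays the same.
Ab°: root Ab up an augmented fourth → D, giving D°.
GM: root G up an augmented fourth → C#, giving C#M.
Fsus2: root F up an augmented fourth → B, giving Bsus2.
A-7: root A up an augmented fourth → D#, giving D#-7.
BM: root B up an augmented fourth → E#, giving E#M.
Fsus: root F up an augmented fourth → B, giving Bsus.

D° C#M Bsus2 D#-7 E#M Bsus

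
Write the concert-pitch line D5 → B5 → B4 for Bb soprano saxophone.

E5 C#6 C#5

Written C4 sounds as Bb3 on the Bb soprano saxophone, so concert pitches are written a major second up.
D5 becomes E5
B5 becomes C#6
B4 becomes C#5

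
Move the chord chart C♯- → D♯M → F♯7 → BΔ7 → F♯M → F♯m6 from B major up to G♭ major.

Ab- BbM Db7 GbΔ7 DbM Dbm6

B major up to G♭ major is a diminished sixth; each chord root moves by that interval while the quality stays the same.
C♯-: root C♯ up a diminished sixth → Ab, giving Ab-.
D♯M: root D♯ up a diminished sixth → Bb, giving BbM.
F♯7: root F♯ up a diminished sixth → Db, giving Db7.
BΔ7: root B up a diminished sixth → Gb, giving GbΔ7.
F♯M: root F♯ up a diminished sixth → Db, giving DbM.
F♯m6: root F♯ up a diminished sixth → Db, giving Dbm6.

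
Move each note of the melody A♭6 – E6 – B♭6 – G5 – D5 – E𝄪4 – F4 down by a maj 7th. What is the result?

Ab6 down a major seventh is Bbb5.
E6: a seventh down reaches F, and 11 semitones makes it F5.
A major seventh down from Bb6 gives Cb6.
G5 down a major seventh is Ab4.
D5: a seventh down reaches E, and 11 semitones makes it Eb4.
E##4: a seventh down reaches F, and 11 semitones makes it F##3.
A major seventh down from F4 gives Gb3.

Bbb5 F5 Cb6 Ab4 Eb4 F##3 Gb3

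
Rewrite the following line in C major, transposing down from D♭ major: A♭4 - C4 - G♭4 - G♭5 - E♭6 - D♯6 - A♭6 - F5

G4 B3 F4 F5 D6 C##6 G6 E5

D♭ major to C major down is a minor second, so every note moves down by that interval.
Ab4 → G4
C4 → B3
Gb4 → F4
Gb5 → F5
Eb6 → D6
D#6 → C##6
Ab6 → G6
F5 → E5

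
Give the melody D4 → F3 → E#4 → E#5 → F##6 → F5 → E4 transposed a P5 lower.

G3 Bb2 A#3 A#4 B#5 Bb4 A3

D4 down a perfect fifth is G3.
F3: a fifth down reaches B, and 7 semitones makes it Bb2.
E#4: a fifth down reaches A, and 7 semitones makes it A#3.
E#5: a fifth down reaches A, and 7 semitones makes it A#4.
F##6 down a perfect fifth is B#5.
A perfect fifth down from F5 gives Bb4.
A perfect fifth down from E4 gives A3.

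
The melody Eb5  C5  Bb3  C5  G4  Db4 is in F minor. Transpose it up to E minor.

From F up to E is a major seventh; apply that to each pitch.
Eb5 to D6
C5 to B5
Bb3 to A4
C5 to B5
G4 to F#5
Db4 to C5

D6 B5 A4 B5 F#5 C5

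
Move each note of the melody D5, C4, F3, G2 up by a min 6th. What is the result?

Bb5 Ab4 Db4 Eb3

D5 gives Bb5
C4 gives Ab4
F3 gives Db4
G2 gives Eb3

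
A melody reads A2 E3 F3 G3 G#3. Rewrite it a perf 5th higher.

E3 B3 C4 D4 D#4

A2 up a perfect fifth is E3.
E3 up a perfect fifth is B3.
F3 up a perfect fifth is C4.
A perfect fifth up from G3 gives D4.
G#3: a fifth up reaches D, and 7 semitones makes it D#4.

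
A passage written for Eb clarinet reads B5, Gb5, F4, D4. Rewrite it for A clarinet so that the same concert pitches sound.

First find concert pitch: the Eb clarinet sounds a minor third above written, so B5 Gb5 F4 D4 sounds D6 Bbb5 Ab4 F4.
Then write for A clarinet: it sounds a minor third below written, so the part must be a minor third above concert.
D6 → F6
Bbb5 → Dbb6
Ab4 → Cb5
F4 → Ab4

F6 Dbb6 Cb5 Ab4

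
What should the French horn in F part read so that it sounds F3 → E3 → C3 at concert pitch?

C4 B3 G3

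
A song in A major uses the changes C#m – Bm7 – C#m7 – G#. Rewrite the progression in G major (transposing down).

Bm Am7 Bm7 F#

A major down to G major is a major second; each chord root moves by that interval while the quality stays the same.
C#m: root C# down a major second → B, giving Bm.
Bm7: root B down a major second → A, giving Am7.
C#m7: root C# down a major second → B, giving Bm7.
G#: root G# down a major second → F#, giving F#.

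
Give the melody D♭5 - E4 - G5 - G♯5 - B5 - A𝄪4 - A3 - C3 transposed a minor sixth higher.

Bbb5 C5 Eb6 E6 G6 F##5 F4 Ab3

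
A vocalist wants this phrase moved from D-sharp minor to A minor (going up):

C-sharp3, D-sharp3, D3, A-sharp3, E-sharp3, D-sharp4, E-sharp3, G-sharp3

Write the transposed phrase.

G3 A3 Ab3 E4 B3 A4 B3 D4

From D-sharp up to A is a diminished fifth; apply that to each pitch.
C#3 -> G3
D#3 -> A3
D3 -> Ab3
A#3 -> E4
E#3 -> B3
D#4 -> A4
E#3 -> B3
G#3 -> D4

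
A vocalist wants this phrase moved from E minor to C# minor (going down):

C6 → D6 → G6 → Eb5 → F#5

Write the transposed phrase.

A5 B5 E6 C5 D#5

From E down to C# is a minor third; apply that to each pitch.
C6 gives A5
D6 gives B5
G6 gives E6
Eb5 gives C5
F#5 gives D#5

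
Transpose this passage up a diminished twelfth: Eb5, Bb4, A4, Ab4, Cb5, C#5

Bbb6 Fb6 Eb6 Ebb6 Gbb6 G6

A diminished twelfth up from Eb5 gives Bbb6.
Bb4: a twelfth up reaches F, and 18 semitones makes it Fb6.
A4: a twelfth up reaches E, and 18 semitones makes it Eb6.
A diminished twelfth up from Ab4 gives Ebb6.
A diminished twelfth up from Cb5 gives Gbb6.
A diminished twelfth up from C#5 gives G6.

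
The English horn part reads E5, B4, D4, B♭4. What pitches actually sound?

A4 E4 G3 Eb4

The English horn sounds a perfect fifth below written, so transpose each written note down a perfect fifth.
E5 gives A4
B4 gives E4
D4 gives G3
Bb4 gives Eb4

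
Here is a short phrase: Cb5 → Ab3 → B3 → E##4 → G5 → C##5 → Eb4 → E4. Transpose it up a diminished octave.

Cbb6 Abb4 Bb4 E#5 Gb6 C#6 Ebb5 Eb5

Cb5 up a diminished octave is Cbb6.
Ab3: an octave up reaches A, and 11 semitones makes it Abb4.
B3: an octave up reaches B, and 11 semitones makes it Bb4.
E##4 up a diminished octave is E#5.
A diminished octave up from G5 gives Gb6.
C##5 up a diminished octave is C#6.
Eb4 up a diminished octave is Ebb5.
A diminished octave up from E4 gives Eb5.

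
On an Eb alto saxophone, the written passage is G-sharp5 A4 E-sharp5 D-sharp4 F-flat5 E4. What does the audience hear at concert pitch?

Written C4 on the Eb alto saxophone sounds as Eb3, a major sixth lower; apply that shift to every note.
G#5 -> B4
A4 -> C4
E#5 -> G#4
D#4 -> F#3
Fb5 -> Abb4
E4 -> G3

B4 C4 G#4 F#3 Abb4 G3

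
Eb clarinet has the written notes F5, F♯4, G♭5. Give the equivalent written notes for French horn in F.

Eb6 E5 Fb6

First find concert pitch: the Eb clarinet sounds a minor third above written, so F5 F♯4 G♭5 sounds Ab5 A4 Bbb5.
Then write for French horn in F: it sounds a perfect fifth below written, so the part must be a perfect fifth above concert.
Ab5 → Eb6
A4 → E5
Bbb5 → Fb6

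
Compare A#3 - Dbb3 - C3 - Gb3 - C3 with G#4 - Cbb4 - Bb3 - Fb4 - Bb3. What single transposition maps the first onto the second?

up a minor seventh

From A#3 to G#4 is 7 letter names — a seventh of some quality.
A#3 to G#4 is 10 semitones, which makes it a minor seventh; the second version is higher, so the direction is up.
Checking another pair — C3 → Bb3 — gives the same interval.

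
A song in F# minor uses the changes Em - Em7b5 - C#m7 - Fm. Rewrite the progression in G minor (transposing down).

F# minor down to G minor is a major seventh; each chord root moves by that interval while the quality stays the same.
Em: root E down a major seventh → F, giving Fm.
Em7b5: root E down a major seventh → F, giving Fm7b5.
C#m7: root C# down a major seventh → D, giving Dm7.
Fm: root F down a major seventh → Gb, giving Gbm.

Fm Fm7b5 Dm7 Gbm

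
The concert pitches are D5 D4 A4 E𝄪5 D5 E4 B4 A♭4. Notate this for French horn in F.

A5 A4 E5 B##5 A5 B4 F#5 Eb5

The French horn in F sounds a perfect fifth below written, so the written part must be a perfect fifth above concert — transpose each note up.
D5 to A5
D4 to A4
A4 to E5
E##5 to B##5
D5 to A5
E4 to B4
B4 to F#5
Ab4 to Eb5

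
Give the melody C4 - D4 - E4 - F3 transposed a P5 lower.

F3 G3 A3 Bb2

A perfect fifth down from C4 gives F3.
A perfect fifth down from D4 gives G3.
A perfect fifth down from E4 gives A3.
A perfect fifth down from F3 gives Bb2.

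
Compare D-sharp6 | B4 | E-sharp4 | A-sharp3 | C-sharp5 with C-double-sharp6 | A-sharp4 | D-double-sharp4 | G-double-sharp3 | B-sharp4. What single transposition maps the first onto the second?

down a minor second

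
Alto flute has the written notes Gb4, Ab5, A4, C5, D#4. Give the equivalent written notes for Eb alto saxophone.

Bb4 C6 C#5 E5 F##4

First find concert pitch: the alto flute sounds a perfect fourth below written, so Gb4 Ab5 A4 C5 D#4 sounds Db4 Eb5 E4 G4 A#3.
Then write for Eb alto saxophone: it sounds a major sixth below written, so the part must be a major sixth above concert.
Db4 → Bb4
Eb5 → C6
E4 → C#5
G4 → E5
A#3 → F##4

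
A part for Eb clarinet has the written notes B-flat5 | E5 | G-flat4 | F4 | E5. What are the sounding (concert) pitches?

Db6 G5 Bbb4 Ab4 G5

Written C4 on the Eb clarinet sounds as Eb4, a minor third higher; apply that shift to every note.
Bb5 → Db6
E5 → G5
Gb4 → Bbb4
F4 → Ab4
E5 → G5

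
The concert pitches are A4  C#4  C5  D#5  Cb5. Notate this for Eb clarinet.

Written C4 sounds as Eb4 on the Eb clarinet, so concert pitches are written a minor third down.
A4 -> F#4
C#4 -> A#3
C5 -> A4
D#5 -> B#4
Cb5 -> Ab4

F#4 A#3 A4 B#4 Ab4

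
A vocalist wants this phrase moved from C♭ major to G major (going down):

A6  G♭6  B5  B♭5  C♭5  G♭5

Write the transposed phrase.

E#6 D6 F##5 F#5 G4 D5

C♭ major to G major down is a diminished fourth, so every note moves down by that interval.
A6 to E#6
Gb6 to D6
B5 to F##5
Bb5 to F#5
Cb5 to G4
Gb5 to D5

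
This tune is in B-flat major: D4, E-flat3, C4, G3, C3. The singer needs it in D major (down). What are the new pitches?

F#3 G2 E3 B2 E2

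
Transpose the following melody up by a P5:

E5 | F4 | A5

B5 C5 E6

E5 up a perfect fifth is B5.
F4: a fifth up reaches C, and 7 semitones makes it C5.
A5: a fifth up reaches E, and 7 semitones makes it E6.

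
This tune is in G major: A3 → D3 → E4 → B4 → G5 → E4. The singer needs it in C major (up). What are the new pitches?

D4 G3 A4 E5 C6 A4

From G up to C is a perfect fourth; apply that to each pitch.
A3 -> D4
D3 -> G3
E4 -> A4
B4 -> E5
G5 -> C6
E4 -> A4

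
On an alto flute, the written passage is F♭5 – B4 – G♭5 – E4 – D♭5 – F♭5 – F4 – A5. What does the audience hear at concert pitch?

The alto flute sounds a perfect fourth below written, so transpose each written note down a perfect fourth.
Fb5 -> Cb5
B4 -> F#4
Gb5 -> Db5
E4 -> B3
Db5 -> Ab4
Fb5 -> Cb5
F4 -> C4
A5 -> E5

Cb5 F#4 Db5 B3 Ab4 Cb5 C4 E5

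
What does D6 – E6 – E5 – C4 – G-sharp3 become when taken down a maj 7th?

Eb5 F5 F4 Db3 A2

D6 → Eb5
E6 → F5
E5 → F4
C4 → Db3
G#3 → A2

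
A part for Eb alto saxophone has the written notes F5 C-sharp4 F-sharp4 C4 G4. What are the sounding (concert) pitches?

Ab4 E3 A3 Eb3 Bb3

Written C4 on the Eb alto saxophone sounds as Eb3, a major sixth lower; apply that shift to every note.
F5 gives Ab4
C#4 gives E3
F#4 gives A3
C4 gives Eb3
G4 gives Bb3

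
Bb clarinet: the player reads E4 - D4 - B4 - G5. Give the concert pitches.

D4 C4 A4 F5

Written C4 on the Bb clarinet sounds as Bb3, a major second lower; apply that shift to every note.
E4 gives D4
D4 gives C4
B4 gives A4
G5 gives F5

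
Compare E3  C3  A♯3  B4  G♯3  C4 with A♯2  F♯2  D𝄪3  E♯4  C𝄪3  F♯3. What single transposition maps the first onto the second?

down a diminished fifth

Take the first pair: E3 → A#2. E to A spans 5 letter names, so the interval is some kind of fifth.
A#2 to E3 is 6 semitones, which makes it a diminished fifth; the second version is lower, so the direction is down.
Checking another pair — C4 → F#3 — gives the same interval.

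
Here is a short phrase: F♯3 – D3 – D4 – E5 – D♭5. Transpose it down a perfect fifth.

B2 G2 G3 A4 Gb4

F#3 down a perfect fifth is B2.
A perfect fifth down from D3 gives G2.
D4 down a perfect fifth is G3.
A perfect fifth down from E5 gives A4.
Db5: a fifth down reaches G, and 7 semitones makes it Gb4.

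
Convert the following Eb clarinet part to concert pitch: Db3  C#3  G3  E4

Fb3 E3 Bb3 G4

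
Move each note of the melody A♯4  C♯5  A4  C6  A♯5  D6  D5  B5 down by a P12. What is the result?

D#3 F#3 D3 F4 D#4 G4 G3 E4

A#4 down a perfect twelfth is D#3.
C#5: a twelfth down reaches F, and 19 semitones makes it F#3.
A perfect twelfth down from A4 gives D3.
C6: a twelfth down reaches F, and 19 semitones makes it F4.
A#5: a twelfth down reaches D, and 19 semitones makes it D#4.
D6 down a perfect twelfth is G4.
A perfect twelfth down from D5 gives G3.
A perfect twelfth down from B5 gives E4.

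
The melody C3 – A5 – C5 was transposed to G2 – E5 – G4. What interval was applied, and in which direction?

down a perfect fourth

From C3 to G2 is 4 letter names — a fourth of some quality.
G2 to C3 is 5 semitones, which makes it a perfect fourth; the second version is lower, so the direction is down.
Checking another pair — C5 → G4 — gives the same interval.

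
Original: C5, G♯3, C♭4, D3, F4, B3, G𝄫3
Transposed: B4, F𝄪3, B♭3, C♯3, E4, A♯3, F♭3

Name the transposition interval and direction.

down a minor second

From C5 to B4 is 2 letter names — a second of some quality.
B4 to C5 is 1 semitone, which makes it a minor second; the second version is lower, so the direction is down.
Checking another pair — Gbb3 → Fb3 — gives the same interval.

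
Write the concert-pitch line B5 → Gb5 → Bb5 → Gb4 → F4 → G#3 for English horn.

The English horn sounds a perfect fifth below written, so the written part must be a perfect fifth above concert — transpose each note up.
B5 gives F#6
Gb5 gives Db6
Bb5 gives F6
Gb4 gives Db5
F4 gives C5
G#3 gives D#4

F#6 Db6 F6 Db5 C5 D#4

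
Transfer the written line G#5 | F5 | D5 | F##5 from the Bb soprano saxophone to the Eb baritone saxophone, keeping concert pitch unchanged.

D#7 C7 A6 C##7

First find concert pitch: the Bb soprano saxophone sounds a major second below written, so G#5 F5 D5 F##5 sounds F#5 Eb5 C5 E#5.
Then write for Eb baritone saxophone: it sounds a major thirteenth below written, so the part must be a major thirteenth above concert.
F#5 → D#7
Eb5 → C7
C5 → A6
E#5 → C##7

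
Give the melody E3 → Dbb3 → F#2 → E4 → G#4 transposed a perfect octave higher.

E4 Dbb4 F#3 E5 G#5

E3 up a perfect octave is E4.
Dbb3 up a perfect octave is Dbb4.
F#2: an octave up reaches F, and 12 semitones makes it F#3.
E4 up a perfect octave is E5.
A perfect octave up from G#4 gives G#5.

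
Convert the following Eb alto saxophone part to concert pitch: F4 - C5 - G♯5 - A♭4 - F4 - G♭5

Written C4 on the Eb alto saxophone sounds as Eb3, a major sixth lower; apply that shift to every note.
F4 to Ab3
C5 to Eb4
G#5 to B4
Ab4 to Cb4
F4 to Ab3
Gb5 to Bbb4

Ab3 Eb4 B4 Cb4 Ab3 Bbb4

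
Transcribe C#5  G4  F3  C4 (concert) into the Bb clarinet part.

Written C4 sounds as Bb3 on the Bb clarinet, so concert pitches are written a major second up.
C#5 -> D#5
G4 -> A4
F3 -> G3
C4 -> D4

D#5 A4 G3 D4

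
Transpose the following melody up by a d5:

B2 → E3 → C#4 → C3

B2 to F3
E3 to Bb3
C#4 to G4
C3 to Gb3

F3 Bb3 G4 Gb3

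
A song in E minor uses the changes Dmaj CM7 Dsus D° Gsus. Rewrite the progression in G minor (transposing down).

Fmaj EbM7 Fsus F° Bbsus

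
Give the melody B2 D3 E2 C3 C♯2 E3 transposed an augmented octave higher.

B2 becomes B#3
D3 becomes D#4
E2 becomes E#3
C3 becomes C#4
C#2 becomes C##3
E3 becomes E#4

B#3 D#4 E#3 C#4 C##3 E#4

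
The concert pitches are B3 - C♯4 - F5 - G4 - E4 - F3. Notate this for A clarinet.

D4 E4 Ab5 Bb4 G4 Ab3

The A clarinet sounds a minor third below written, so the written part must be a minor third above concert — transpose each note up.
B3 becomes D4
C#4 becomes E4
F5 becomes Ab5
G4 becomes Bb4
E4 becomes G4
F3 becomes Ab3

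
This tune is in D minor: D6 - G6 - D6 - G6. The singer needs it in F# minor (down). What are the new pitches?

From D down to F# is a minor sixth; apply that to each pitch.
D6 becomes F#5
G6 becomes B5
D6 becomes F#5
G6 becomes B5

F#5 B5 F#5 B5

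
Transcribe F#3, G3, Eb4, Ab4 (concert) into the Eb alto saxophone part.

D#4 E4 C5 F5

Written C4 sounds as Eb3 on the Eb alto saxophone, so concert pitches are written a major sixth up.
F#3 becomes D#4
G3 becomes E4
Eb4 becomes C5
Ab4 becomes F5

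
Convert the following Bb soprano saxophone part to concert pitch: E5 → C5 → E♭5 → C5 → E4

D5 Bb4 Db5 Bb4 D4

Written C4 on the Bb soprano saxophone sounds as Bb3, a major second lower; apply that shift to every note.
E5 to D5
C5 to Bb4
Eb5 to Db5
C5 to Bb4
E4 to D4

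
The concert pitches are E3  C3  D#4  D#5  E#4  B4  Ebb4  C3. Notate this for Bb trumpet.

The Bb trumpet sounds a major second below written, so the written part must be a major second above concert — transpose each note up.
E3 → F#3
C3 → D3
D#4 → E#4
D#5 → E#5
E#4 → F##4
B4 → C#5
Ebb4 → Fb4
C3 → D3

F#3 D3 E#4 E#5 F##4 C#5 Fb4 D3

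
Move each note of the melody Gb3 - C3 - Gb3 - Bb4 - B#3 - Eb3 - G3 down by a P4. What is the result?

Gb3 → Db3
C3 → G2
Gb3 → Db3
Bb4 → F4
B#3 → F##3
Eb3 → Bb2
G3 → D3

Db3 G2 Db3 F4 F##3 Bb2 D3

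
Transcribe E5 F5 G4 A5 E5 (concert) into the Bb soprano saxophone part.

Written C4 sounds as Bb3 on the Bb soprano saxophone, so concert pitches are written a major second up.
E5 -> F#5
F5 -> G5
G4 -> A4
A5 -> B5
E5 -> F#5

F#5 G5 A4 B5 F#5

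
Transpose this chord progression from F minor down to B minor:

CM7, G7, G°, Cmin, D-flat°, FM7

F#M7 C#7 C#° F#min G° BM7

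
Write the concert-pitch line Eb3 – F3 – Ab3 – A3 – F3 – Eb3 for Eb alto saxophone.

Written C4 sounds as Eb3 on the Eb alto saxophone, so concert pitches are written a major sixth up.
Eb3 → C4
F3 → D4
Ab3 → F4
A3 → F#4
F3 → D4
Eb3 → C4

C4 D4 F4 F#4 D4 C4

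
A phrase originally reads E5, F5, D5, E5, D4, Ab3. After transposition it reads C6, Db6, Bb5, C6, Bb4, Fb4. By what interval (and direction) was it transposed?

up a minor sixth

From E5 to C6 is 6 letter names — a sixth of some quality.
E5 to C6 is 8 semitones, which makes it a minor sixth; the second version is higher, so the direction is up.
Checking another pair — Ab3 → Fb4 — gives the same interval.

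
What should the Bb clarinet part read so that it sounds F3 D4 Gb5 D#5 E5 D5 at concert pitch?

Written C4 sounds as Bb3 on the Bb clarinet, so concert pitches are written a major second up.
F3 -> G3
D4 -> E4
Gb5 -> Ab5
D#5 -> E#5
E5 -> F#5
D5 -> E5

G3 E4 Ab5 E#5 F#5 E5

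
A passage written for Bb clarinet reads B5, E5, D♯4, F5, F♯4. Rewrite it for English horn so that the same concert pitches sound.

E6 A5 G#4 Bb5 B4

First find concert pitch: the Bb clarinet sounds a major second below written, so B5 E5 D♯4 F5 F♯4 sounds A5 D5 C#4 Eb5 E4.
Then write for English horn: it sounds a perfect fifth below written, so the part must be a perfect fifth above concert.
A5 → E6
D5 → A5
C#4 → G#4
Eb5 → Bb5
E4 → B4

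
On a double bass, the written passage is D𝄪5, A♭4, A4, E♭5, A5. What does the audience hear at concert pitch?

D##4 Ab3 A3 Eb4 A4

The double bass sounds a perfect octave below written, so transpose each written note down a perfect octave.
D##5 becomes D##4
Ab4 becomes Ab3
A4 becomes A3
Eb5 becomes Eb4
A5 becomes A4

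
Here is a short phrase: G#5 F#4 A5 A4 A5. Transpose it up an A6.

E##6 D##5 F##6 F##5 F##6

An augmented sixth up from G#5 gives E##6.
F#4: a sixth up reaches D, and 10 semitones makes it D##5.
An augmented sixth up from A5 gives F##6.
A4: a sixth up reaches F, and 10 semitones makes it F##5.
A5: a sixth up reaches F, and 10 semitones makes it F##6.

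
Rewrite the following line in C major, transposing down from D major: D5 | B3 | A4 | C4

From D down to C is a major second; apply that to each pitch.
D5 gives C5
B3 gives A3
A4 gives G4
C4 gives Bb3

C5 A3 G4 Bb3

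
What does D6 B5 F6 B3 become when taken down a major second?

C6 A5 Eb6 A3

A major second down from D6 gives C6.
A major second down from B5 gives A5.
F6 down a major second is Eb6.
A major second down from B3 gives A3.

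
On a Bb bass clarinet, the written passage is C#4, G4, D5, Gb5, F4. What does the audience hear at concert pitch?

B2 F3 C4 Fb4 Eb3

The Bb bass clarinet sounds a major ninth below written, so transpose each written note down a major ninth.
C#4 gives B2
G4 gives F3
D5 gives C4
Gb5 gives Fb4
F4 gives Eb3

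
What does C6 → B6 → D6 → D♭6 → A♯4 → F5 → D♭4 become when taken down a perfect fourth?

C6 down a perfect fourth is G5.
B6 down a perfect fourth is F#6.
D6: a fourth down reaches A, and 5 semitones makes it A5.
Db6: a fourth down reaches A, and 5 semitones makes it Ab5.
A#4: a fourth down reaches E, and 5 semitones makes it E#4.
F5: a fourth down reaches C, and 5 semitones makes it C5.
Db4 down a perfect fourth is Ab3.

G5 F#6 A5 Ab5 E#4 C5 Ab3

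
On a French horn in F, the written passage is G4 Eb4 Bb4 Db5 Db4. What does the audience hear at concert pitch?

The French horn in F sounds a perfect fifth below written, so transpose each written note down a perfect fifth.
G4 → C4
Eb4 → Ab3
Bb4 → Eb4
Db5 → Gb4
Db4 → Gb3

C4 Ab3 Eb4 Gb4 Gb3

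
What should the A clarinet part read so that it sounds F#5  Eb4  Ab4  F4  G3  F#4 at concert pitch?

The A clarinet sounds a minor third below written, so the written part must be a minor third above concert — transpose each note up.
F#5 becomes A5
Eb4 becomes Gb4
Ab4 becomes Cb5
F4 becomes Ab4
G3 becomes Bb3
F#4 becomes A4

A5 Gb4 Cb5 Ab4 Bb3 A4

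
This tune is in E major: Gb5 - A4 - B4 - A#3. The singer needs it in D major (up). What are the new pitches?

E major to D major up is a minor seventh, so every note moves up by that interval.
Gb5 gives Fb6
A4 gives G5
B4 gives A5
A#3 gives G#4

Fb6 G5 A5 G#4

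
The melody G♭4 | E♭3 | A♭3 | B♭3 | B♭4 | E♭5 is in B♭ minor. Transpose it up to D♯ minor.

B♭ minor to D♯ minor up is an augmented third, so every note moves up by that interval.
Gb4 gives B4
Eb3 gives G#3
Ab3 gives C#4
Bb3 gives D#4
Bb4 gives D#5
Eb5 gives G#5

B4 G#3 C#4 D#4 D#5 G#5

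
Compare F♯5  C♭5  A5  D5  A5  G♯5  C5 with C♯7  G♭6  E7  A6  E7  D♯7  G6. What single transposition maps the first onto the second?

From F#5 to C#7 is 12 letter names — a twelfth of some quality.
F#5 to C#7 is 19 semitones, which makes it a perfect twelfth; the second version is higher, so the direction is up.
Checking another pair — C5 → G6 — gives the same interval.

up a perfect twelfth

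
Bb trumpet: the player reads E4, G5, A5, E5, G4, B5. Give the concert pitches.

D4 F5 G5 D5 F4 A5

Written C4 on the Bb trumpet sounds as Bb3, a major second lower; apply that shift to every note.
E4 → D4
G5 → F5
A5 → G5
E5 → D5
G4 → F4
B5 → A5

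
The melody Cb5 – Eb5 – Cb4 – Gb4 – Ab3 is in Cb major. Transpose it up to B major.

B5 D#6 B4 F#5 G#4

From Cb up to B is an augmented seventh; apply that to each pitch.
Cb5 → B5
Eb5 → D#6
Cb4 → B4
Gb4 → F#5
Ab3 → G#4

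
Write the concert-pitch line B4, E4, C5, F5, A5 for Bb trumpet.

C#5 F#4 D5 G5 B5

Written C4 sounds as Bb3 on the Bb trumpet, so concert pitches are written a major second up.
B4 → C#5
E4 → F#4
C5 → D5
F5 → G5
A5 → B5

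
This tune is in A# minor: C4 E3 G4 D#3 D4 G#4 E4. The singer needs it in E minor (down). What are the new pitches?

Gb3 Bb2 Db4 A2 Ab3 D4 Bb3

From A# down to E is an augmented fourth; apply that to each pitch.
C4 → Gb3
E3 → Bb2
G4 → Db4
D#3 → A2
D4 → Ab3
G#4 → D4
E4 → Bb3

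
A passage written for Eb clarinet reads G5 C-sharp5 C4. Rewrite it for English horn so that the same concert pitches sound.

First find concert pitch: the Eb clarinet sounds a minor third above written, so G5 C-sharp5 C4 sounds Bb5 E5 Eb4.
Then write for English horn: it sounds a perfect fifth below written, so the part must be a perfect fifth above concert.
Bb5 → F6
E5 → B5
Eb4 → Bb4

F6 B5 Bb4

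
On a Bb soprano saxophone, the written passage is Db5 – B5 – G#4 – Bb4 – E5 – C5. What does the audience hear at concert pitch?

Cb5 A5 F#4 Ab4 D5 Bb4

The Bb soprano saxophone sounds a major second below written, so transpose each written note down a major second.
Db5 becomes Cb5
B5 becomes A5
G#4 becomes F#4
Bb4 becomes Ab4
E5 becomes D5
C5 becomes Bb4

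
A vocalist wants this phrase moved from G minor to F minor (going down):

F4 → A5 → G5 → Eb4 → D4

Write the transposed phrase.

Eb4 G5 F5 Db4 C4

From G down to F is a major second; apply that to each pitch.
F4 -> Eb4
A5 -> G5
G5 -> F5
Eb4 -> Db4
D4 -> C4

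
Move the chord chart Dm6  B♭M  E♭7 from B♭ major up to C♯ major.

E#m6 C#M F#7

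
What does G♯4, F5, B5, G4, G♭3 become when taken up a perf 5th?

D#5 C6 F#6 D5 Db4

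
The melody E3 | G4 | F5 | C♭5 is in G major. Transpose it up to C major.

G major to C major up is a perfect fourth, so every note moves up by that interval.
E3 gives A3
G4 gives C5
F5 gives Bb5
Cb5 gives Fb5

A3 C5 Bb5 Fb5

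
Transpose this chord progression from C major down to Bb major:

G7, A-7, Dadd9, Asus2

C major down to Bb major is a major second; each chord root moves by that interval while the quality stays the same.
G7: root G down a major second → F, giving F7.
A-7: root A down a major second → G, giving G-7.
Dadd9: root D down a major second → C, giving Cadd9.
Asus2: root A down a major second → G, giving Gsus2.

F7 G-7 Cadd9 Gsus2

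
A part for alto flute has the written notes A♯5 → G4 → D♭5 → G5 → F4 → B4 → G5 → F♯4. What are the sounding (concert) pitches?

E#5 D4 Ab4 D5 C4 F#4 D5 C#4

The alto flute sounds a perfect fourth below written, so transpose each written note down a perfect fourth.
A#5 gives E#5
G4 gives D4
Db5 gives Ab4
G5 gives D5
F4 gives C4
B4 gives F#4
G5 gives D5
F#4 gives C#4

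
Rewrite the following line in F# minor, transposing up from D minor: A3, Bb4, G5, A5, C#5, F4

C#4 D5 B5 C#6 E#5 A4

D minor to F# minor up is a major third, so every note moves up by that interval.
A3 becomes C#4
Bb4 becomes D5
G5 becomes B5
A5 becomes C#6
C#5 becomes E#5
F4 becomes A4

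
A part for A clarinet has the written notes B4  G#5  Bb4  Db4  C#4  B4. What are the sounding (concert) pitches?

Written C4 on the A clarinet sounds as A3, a minor third lower; apply that shift to every note.
B4 -> G#4
G#5 -> E#5
Bb4 -> G4
Db4 -> Bb3
C#4 -> A#3
B4 -> G#4

G#4 E#5 G4 Bb3 A#3 G#4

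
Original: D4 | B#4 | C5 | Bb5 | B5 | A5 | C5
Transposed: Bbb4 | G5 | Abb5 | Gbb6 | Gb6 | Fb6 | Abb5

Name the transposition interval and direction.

up a diminished sixth

Take the first pair: D4 → Bbb4. D to B spans 6 letter names, so the interval is some kind of sixth.
D4 to Bbb4 is 7 semitones, which makes it a diminished sixth; the second version is higher, so the direction is up.
Checking another pair — C5 → Abb5 — gives the same interval.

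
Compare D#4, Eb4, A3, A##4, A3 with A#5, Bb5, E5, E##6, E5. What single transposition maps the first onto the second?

Take the first pair: D#4 → A#5. D to A spans 12 letter names, so the interval is some kind of twelfth.
D#4 to A#5 is 19 semitones, which makes it a perfect twelfth; the second version is higher, so the direction is up.
Checking another pair — A3 → E5 — gives the same interval.

up a perfect twelfth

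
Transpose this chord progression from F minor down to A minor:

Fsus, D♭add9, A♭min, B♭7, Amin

Asus Fadd9 Cmin D7 C#min

F minor down to A minor is a minor sixth; each chord root moves by that interval while the quality stays the same.
Fsus: root F down a minor sixth → A, giving Asus.
D♭add9: root D♭ down a minor sixth → F, giving Fadd9.
A♭min: root A♭ down a minor sixth → C, giving Cmin.
B♭7: root B♭ down a minor sixth → D, giving D7.
Amin: root A down a minor sixth → C#, giving C#min.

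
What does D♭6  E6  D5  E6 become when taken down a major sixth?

Db6 becomes Fb5
E6 becomes G5
D5 becomes F4
E6 becomes G5

Fb5 G5 F4 G5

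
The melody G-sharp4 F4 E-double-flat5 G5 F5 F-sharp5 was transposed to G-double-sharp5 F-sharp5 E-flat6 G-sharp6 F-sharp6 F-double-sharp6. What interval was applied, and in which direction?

up an augmented octave

Take the first pair: G#4 → G##5. G to G spans 8 letter names, so the interval is some kind of octave.
G#4 to G##5 is 13 semitones, which makes it an augmented octave; the second version is higher, so the direction is up.
Checking another pair — F#5 → F##6 — gives the same interval.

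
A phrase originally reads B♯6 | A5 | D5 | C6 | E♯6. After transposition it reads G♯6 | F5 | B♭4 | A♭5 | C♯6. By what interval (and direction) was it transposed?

From B#6 to G#6 is 3 letter names — a third of some quality.
G#6 to B#6 is 4 semitones, which makes it a major third; the second version is lower, so the direction is down.
Checking another pair — E#6 → C#6 — gives the same interval.

down a major third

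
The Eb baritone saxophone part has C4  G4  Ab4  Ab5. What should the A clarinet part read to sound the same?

Gb2 Db3 Ebb3 Ebb4

First find concert pitch: the Eb baritone saxophone sounds a major thirteenth below written, so C4 G4 Ab4 Ab5 sounds Eb2 Bb2 Cb3 Cb4.
Then write for A clarinet: it sounds a minor third below written, so the part must be a minor third above concert.
Eb2 → Gb2
Bb2 → Db3
Cb3 → Ebb3
Cb4 → Ebb4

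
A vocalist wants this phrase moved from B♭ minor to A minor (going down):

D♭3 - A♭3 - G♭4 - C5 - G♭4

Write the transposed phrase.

From B♭ down to A is a minor second; apply that to each pitch.
Db3 -> C3
Ab3 -> G3
Gb4 -> F4
C5 -> B4
Gb4 -> F4

C3 G3 F4 B4 F4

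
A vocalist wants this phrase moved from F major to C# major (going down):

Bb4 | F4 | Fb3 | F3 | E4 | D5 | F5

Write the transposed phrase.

F major to C# major down is a diminished fourth, so every note moves down by that interval.
Bb4 -> F#4
F4 -> C#4
Fb3 -> C3
F3 -> C#3
E4 -> B#3
D5 -> A#4
F5 -> C#5

F#4 C#4 C3 C#3 B#3 A#4 C#5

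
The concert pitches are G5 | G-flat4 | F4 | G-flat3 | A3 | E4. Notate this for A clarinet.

Written C4 sounds as A3 on the A clarinet, so concert pitches are written a minor third up.
G5 becomes Bb5
Gb4 becomes Bbb4
F4 becomes Ab4
Gb3 becomes Bbb3
A3 becomes C4
E4 becomes G4

Bb5 Bbb4 Ab4 Bbb3 C4 G4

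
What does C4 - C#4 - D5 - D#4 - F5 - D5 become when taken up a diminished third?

C4 to Ebb4
C#4 to Eb4
D5 to Fb5
D#4 to F4
F5 to Abb5
D5 to Fb5

Ebb4 Eb4 Fb5 F4 Abb5 Fb5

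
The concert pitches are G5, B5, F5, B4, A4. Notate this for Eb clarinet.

E5 G#5 D5 G#4 F#4

The Eb clarinet sounds a minor third above written, so the written part must be a minor third below concert — transpose each note down.
G5 to E5
B5 to G#5
F5 to D5
B4 to G#4
A4 to F#4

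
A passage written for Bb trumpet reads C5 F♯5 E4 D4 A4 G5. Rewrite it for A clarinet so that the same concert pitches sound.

Db5 G5 F4 Eb4 Bb4 Ab5

First find concert pitch: the Bb trumpet sounds a major second below written, so C5 F♯5 E4 D4 A4 G5 sounds Bb4 E5 D4 C4 G4 F5.
Then write for A clarinet: it sounds a minor third below written, so the part must be a minor third above concert.
Bb4 → Db5
E5 → G5
D4 → F4
C4 → Eb4
G4 → Bb4
F5 → Ab5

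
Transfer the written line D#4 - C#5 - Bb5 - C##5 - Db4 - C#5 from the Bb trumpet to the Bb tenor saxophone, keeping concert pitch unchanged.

D#5 C#6 Bb6 C##6 Db5 C#6

First find concert pitch: the Bb trumpet sounds a major second below written, so D#4 C#5 Bb5 C##5 Db4 C#5 sounds C#4 B4 Ab5 B#4 Cb4 B4.
Then write for Bb tenor saxophone: it sounds a major ninth below written, so the part must be a major ninth above concert.
C#4 → D#5
B4 → C#6
Ab5 → Bb6
B#4 → C##6
Cb4 → Db5
B4 → C#6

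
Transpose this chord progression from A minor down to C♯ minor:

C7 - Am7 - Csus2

E7 C#m7 Esus2

A minor down to C♯ minor is a minor sixth; each chord root moves by that interval while the quality stays the same.
C7: root C down a minor sixth → E, giving E7.
Am7: root A down a minor sixth → C#, giving C#m7.
Csus2: root C down a minor sixth → E, giving Esus2.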